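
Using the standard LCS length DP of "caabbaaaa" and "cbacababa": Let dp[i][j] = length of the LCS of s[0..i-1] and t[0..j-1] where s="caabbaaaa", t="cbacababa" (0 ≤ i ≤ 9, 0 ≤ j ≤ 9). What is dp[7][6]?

4

   ''  c  b  a  c  a  b  a  b  a
''  0  0  0  0  0  0  0  0  0  0
 c  0  1  1  1  1  1  1  1  1  1
 a  0  1  1  2  2  2  2  2  2  2
 a  0  1  1  2  2  3  3  3  3  3
 b  0  1  2  2  2  3  4  4  4  4
 b  0  1  2  2  2  3  4  4  5  5
 a  0  1  2  3  3  3  4  5  5  6
 a  0  1  2  3  3  4  4  5  5  6
 a  0  1  2  3  3  4  4  5  5  6
 a  0  1  2  3  3  4  4  5  5  6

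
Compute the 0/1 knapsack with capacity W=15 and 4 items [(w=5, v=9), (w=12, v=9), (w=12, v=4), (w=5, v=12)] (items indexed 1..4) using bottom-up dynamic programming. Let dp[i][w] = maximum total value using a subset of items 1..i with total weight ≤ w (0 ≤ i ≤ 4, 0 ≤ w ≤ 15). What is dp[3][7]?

i\w   0   1   2   3   4   5   6   7   8   9  10  11  12  13  14  15
  0   0   0   0   0   0   0   0   0   0   0   0   0   0   0   0   0
  1   0   0   0   0   0   9   9   9   9   9   9   9   9   9   9   9
  2   0   0   0   0   0   9   9   9   9   9   9   9   9   9   9   9
  3   0   0   0   0   0   9   9   9   9   9   9   9   9   9   9   9
  4   0   0   0   0   0  12  12  12  12  12  21  21  21  21  21  21

9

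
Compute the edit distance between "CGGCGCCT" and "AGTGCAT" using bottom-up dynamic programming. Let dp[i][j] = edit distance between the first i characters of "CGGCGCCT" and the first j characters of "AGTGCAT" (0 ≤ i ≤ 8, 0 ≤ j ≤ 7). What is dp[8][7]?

4

   ''  A  G  T  G  C  A  T
''  0  1  2  3  4  5  6  7
 C  1  1  2  3  4  4  5  6
 G  2  2  1  2  3  4  5  6
 G  3  3  2  2  2  3  4  5
 C  4  4  3  3  3  2  3  4
 G  5  5  4  4  3  3  3  4
 C  6  6  5  5  4  3  4  4
 C  7  7  6  6  5  4  4  5
 T  8  8  7  6  6  5  5  4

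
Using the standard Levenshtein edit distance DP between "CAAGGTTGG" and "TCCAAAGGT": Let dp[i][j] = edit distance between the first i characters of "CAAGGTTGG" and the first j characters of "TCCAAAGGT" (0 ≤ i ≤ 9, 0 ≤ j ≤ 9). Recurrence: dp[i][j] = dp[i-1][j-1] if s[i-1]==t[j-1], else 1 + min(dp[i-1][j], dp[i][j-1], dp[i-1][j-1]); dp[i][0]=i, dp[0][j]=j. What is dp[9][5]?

8

   ''  T  C  C  A  A  A  G  G  T
''  0  1  2  3  4  5  6  7  8  9
 C  1  1  1  2  3  4  5  6  7  8
 A  2  2  2  2  2  3  4  5  6  7
 A  3  3  3  3  2  2  3  4  5  6
 G  4  4  4  4  3  3  3  3  4  5
 G  5  5  5  5  4  4  4  3  3  4
 T  6  5  6  6  5  5  5  4  4  3
 T  7  6  6  7  6  6  6  5  5  4
 G  8  7  7  7  7  7  7  6  5  5
 G  9  8  8  8  8  8  8  7  6  6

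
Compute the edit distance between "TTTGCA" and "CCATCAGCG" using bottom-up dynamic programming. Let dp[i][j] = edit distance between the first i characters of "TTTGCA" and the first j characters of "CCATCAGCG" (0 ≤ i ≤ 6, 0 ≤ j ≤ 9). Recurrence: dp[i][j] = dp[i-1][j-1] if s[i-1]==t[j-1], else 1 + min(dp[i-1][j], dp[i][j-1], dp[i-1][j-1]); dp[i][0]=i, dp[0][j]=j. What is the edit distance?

   ''  C  C  A  T  C  A  G  C  G
''  0  1  2  3  4  5  6  7  8  9
 T  1  1  2  3  3  4  5  6  7  8
 T  2  2  2  3  3  4  5  6  7  8
 T  3  3  3  3  3  4  5  6  7  8
 G  4  4  4  4  4  4  5  5  6  7
 C  5  4  4  5  5  4  5  6  5  6
 A  6  5  5  4  5  5  4  5  6  6

6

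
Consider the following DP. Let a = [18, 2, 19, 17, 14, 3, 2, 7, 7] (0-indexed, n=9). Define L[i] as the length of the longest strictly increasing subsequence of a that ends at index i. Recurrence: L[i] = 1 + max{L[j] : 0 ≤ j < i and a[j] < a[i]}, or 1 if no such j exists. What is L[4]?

2

   i    0    1    2    3    4    5    6    7    8
a[i]   18    2   19   17   14    3    2    7    7
L[i]    1    1    2    2    2    2    1    3    3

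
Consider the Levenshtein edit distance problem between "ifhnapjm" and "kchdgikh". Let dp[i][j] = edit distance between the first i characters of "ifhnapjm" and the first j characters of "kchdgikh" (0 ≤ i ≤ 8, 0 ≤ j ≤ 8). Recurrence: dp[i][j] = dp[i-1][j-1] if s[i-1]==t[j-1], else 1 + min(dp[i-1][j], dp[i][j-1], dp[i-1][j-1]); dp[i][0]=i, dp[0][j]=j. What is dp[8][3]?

   ''  k  c  h  d  g  i  k  h
''  0  1  2  3  4  5  6  7  8
 i  1  1  2  3  4  5  5  6  7
 f  2  2  2  3  4  5  6  6  7
 h  3  3  3  2  3  4  5  6  6
 n  4  4  4  3  3  4  5  6  7
 a  5  5  5  4  4  4  5  6  7
 p  6  6  6  5  5  5  5  6  7
 j  7  7  7  6  6  6  6  6  7
 m  8  8  8  7  7  7  7  7  7

7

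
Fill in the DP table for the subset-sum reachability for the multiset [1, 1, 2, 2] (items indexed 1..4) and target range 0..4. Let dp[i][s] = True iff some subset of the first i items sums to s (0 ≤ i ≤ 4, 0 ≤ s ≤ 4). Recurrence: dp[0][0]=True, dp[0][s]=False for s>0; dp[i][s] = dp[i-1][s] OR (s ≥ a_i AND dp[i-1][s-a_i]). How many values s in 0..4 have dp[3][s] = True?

5

i\s   0   1   2   3   4
  0   T   F   F   F   F
  1   T   T   F   F   F
  2   T   T   T   F   F
  3   T   T   T   T   T
  4   T   T   T   T   T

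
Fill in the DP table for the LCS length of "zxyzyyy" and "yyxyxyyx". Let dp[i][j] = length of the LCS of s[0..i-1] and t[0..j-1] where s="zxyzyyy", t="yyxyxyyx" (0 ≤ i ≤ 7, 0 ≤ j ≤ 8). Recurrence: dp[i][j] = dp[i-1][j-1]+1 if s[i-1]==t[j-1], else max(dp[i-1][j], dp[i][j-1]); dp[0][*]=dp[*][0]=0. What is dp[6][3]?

   ''  y  y  x  y  x  y  y  x
''  0  0  0  0  0  0  0  0  0
 z  0  0  0  0  0  0  0  0  0
 x  0  0  0  1  1  1  1  1  1
 y  0  1  1  1  2  2  2  2  2
 z  0  1  1  1  2  2  2  2  2
 y  0  1  2  2  2  2  3  3  3
 y  0  1  2  2  3  3  3  4  4
 y  0  1  2  2  3  3  4  4  4

2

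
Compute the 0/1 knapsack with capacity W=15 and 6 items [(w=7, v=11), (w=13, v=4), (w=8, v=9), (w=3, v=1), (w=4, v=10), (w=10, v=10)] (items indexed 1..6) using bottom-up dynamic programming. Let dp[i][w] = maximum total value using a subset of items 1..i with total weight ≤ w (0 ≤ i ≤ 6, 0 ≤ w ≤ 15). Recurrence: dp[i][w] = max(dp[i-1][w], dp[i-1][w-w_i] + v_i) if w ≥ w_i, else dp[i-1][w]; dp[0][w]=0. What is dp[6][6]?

i\w   0   1   2   3   4   5   6   7   8   9  10  11  12  13  14  15
  0   0   0   0   0   0   0   0   0   0   0   0   0   0   0   0   0
  1   0   0   0   0   0   0   0  11  11  11  11  11  11  11  11  11
  2   0   0   0   0   0   0   0  11  11  11  11  11  11  11  11  11
  3   0   0   0   0   0   0   0  11  11  11  11  11  11  11  11  20
  4   0   0   0   1   1   1   1  11  11  11  12  12  12  12  12  20
  5   0   0   0   1  10  10  10  11  11  11  12  21  21  21  22  22
  6   0   0   0   1  10  10  10  11  11  11  12  21  21  21  22  22

10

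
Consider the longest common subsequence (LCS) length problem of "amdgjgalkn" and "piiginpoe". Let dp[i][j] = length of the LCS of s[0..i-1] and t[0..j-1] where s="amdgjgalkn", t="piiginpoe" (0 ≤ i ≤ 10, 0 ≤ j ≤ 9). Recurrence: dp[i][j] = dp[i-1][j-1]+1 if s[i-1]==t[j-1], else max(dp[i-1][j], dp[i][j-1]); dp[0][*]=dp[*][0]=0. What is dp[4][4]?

   ''  p  i  i  g  i  n  p  o  e
''  0  0  0  0  0  0  0  0  0  0
 a  0  0  0  0  0  0  0  0  0  0
 m  0  0  0  0  0  0  0  0  0  0
 d  0  0  0  0  0  0  0  0  0  0
 g  0  0  0  0  1  1  1  1  1  1
 j  0  0  0  0  1  1  1  1  1  1
 g  0  0  0  0  1  1  1  1  1  1
 a  0  0  0  0  1  1  1  1  1  1
 l  0  0  0  0  1  1  1  1  1  1
 k  0  0  0  0  1  1  1  1  1  1
 n  0  0  0  0  1  1  2  2  2  2

1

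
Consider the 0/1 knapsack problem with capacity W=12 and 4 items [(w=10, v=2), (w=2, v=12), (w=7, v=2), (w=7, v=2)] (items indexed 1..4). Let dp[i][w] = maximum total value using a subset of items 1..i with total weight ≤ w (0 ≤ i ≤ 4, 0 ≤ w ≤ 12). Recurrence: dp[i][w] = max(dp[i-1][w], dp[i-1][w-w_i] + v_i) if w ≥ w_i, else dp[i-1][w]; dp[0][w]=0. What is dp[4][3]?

12

i\w   0   1   2   3   4   5   6   7   8   9  10  11  12
  0   0   0   0   0   0   0   0   0   0   0   0   0   0
  1   0   0   0   0   0   0   0   0   0   0   2   2   2
  2   0   0  12  12  12  12  12  12  12  12  12  12  14
  3   0   0  12  12  12  12  12  12  12  14  14  14  14
  4   0   0  12  12  12  12  12  12  12  14  14  14  14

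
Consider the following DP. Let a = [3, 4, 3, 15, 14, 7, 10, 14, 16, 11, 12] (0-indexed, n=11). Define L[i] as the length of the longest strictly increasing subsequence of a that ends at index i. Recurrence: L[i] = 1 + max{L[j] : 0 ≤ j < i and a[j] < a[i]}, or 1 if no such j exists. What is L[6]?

   i    0    1    2    3    4    5    6    7    8    9   10
a[i]    3    4    3   15   14    7   10   14   16   11   12
L[i]    1    2    1    3    3    3    4    5    6    5    6

4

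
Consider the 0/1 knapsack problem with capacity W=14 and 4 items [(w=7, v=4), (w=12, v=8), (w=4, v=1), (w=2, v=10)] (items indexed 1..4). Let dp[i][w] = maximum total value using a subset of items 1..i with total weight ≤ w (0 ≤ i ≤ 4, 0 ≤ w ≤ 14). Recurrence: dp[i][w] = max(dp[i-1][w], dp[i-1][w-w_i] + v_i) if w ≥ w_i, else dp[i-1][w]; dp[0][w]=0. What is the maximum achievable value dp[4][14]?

18

i\w   0   1   2   3   4   5   6   7   8   9  10  11  12  13  14
  0   0   0   0   0   0   0   0   0   0   0   0   0   0   0   0
  1   0   0   0   0   0   0   0   4   4   4   4   4   4   4   4
  2   0   0   0   0   0   0   0   4   4   4   4   4   8   8   8
  3   0   0   0   0   1   1   1   4   4   4   4   5   8   8   8
  4   0   0  10  10  10  10  11  11  11  14  14  14  14  15  18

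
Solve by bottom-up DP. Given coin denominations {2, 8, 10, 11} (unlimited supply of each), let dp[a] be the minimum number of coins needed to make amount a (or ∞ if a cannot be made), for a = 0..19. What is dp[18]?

 a  0  1  2  3  4  5  6  7  8  9 10 11 12 13 14 15 16 17 18 19
dp  0  -  1  -  2  -  3  -  1  -  1  1  2  2  3  3  2  4  2  2
(- denotes ∞ / unreachable)

2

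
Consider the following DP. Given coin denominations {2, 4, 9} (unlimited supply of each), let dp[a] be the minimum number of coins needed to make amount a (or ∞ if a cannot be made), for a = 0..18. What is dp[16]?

4

 a  0  1  2  3  4  5  6  7  8  9 10 11 12 13 14 15 16 17 18
dp  0  -  1  -  1  -  2  -  2  1  3  2  3  2  4  3  4  3  2
(- denotes ∞ / unreachable)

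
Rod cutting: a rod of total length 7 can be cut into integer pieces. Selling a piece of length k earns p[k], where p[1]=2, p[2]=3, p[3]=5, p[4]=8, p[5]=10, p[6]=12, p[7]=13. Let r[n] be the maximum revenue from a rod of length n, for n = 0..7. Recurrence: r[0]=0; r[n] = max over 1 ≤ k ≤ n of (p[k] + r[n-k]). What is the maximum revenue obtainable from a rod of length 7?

   n    0    1    2    3    4    5    6    7
r[n]    0    2    4    6    8   10   12   14

14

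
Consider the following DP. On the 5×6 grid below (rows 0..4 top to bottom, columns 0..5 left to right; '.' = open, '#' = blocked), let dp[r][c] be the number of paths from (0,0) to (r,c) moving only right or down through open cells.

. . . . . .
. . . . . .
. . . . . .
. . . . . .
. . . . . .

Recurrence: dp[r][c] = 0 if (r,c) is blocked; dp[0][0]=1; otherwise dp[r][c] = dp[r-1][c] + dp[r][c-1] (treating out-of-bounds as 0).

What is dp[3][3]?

20

r\c   0   1   2   3   4   5
  0   1   1   1   1   1   1
  1   1   2   3   4   5   6
  2   1   3   6  10  15  21
  3   1   4  10  20  35  56
  4   1   5  15  35  70 126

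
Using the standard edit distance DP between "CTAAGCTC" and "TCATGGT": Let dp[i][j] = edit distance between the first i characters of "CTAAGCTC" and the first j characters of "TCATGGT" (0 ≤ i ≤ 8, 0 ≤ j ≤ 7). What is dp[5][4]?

3

   ''  T  C  A  T  G  G  T
''  0  1  2  3  4  5  6  7
 C  1  1  1  2  3  4  5  6
 T  2  1  2  2  2  3  4  5
 A  3  2  2  2  3  3  4  5
 A  4  3  3  2  3  4  4  5
 G  5  4  4  3  3  3  4  5
 C  6  5  4  4  4  4  4  5
 T  7  6  5  5  4  5  5  4
 C  8  7  6  6  5  5  6  5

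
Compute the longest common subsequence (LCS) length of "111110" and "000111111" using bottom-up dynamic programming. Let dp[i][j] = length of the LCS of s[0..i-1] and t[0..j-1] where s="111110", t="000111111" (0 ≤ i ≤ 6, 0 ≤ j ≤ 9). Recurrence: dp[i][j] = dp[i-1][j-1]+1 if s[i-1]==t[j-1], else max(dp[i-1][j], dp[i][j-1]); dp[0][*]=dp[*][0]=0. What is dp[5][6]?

   ''  0  0  0  1  1  1  1  1  1
''  0  0  0  0  0  0  0  0  0  0
 1  0  0  0  0  1  1  1  1  1  1
 1  0  0  0  0  1  2  2  2  2  2
 1  0  0  0  0  1  2  3  3  3  3
 1  0  0  0  0  1  2  3  4  4  4
 1  0  0  0  0  1  2  3  4  5  5
 0  0  1  1  1  1  2  3  4  5  5

3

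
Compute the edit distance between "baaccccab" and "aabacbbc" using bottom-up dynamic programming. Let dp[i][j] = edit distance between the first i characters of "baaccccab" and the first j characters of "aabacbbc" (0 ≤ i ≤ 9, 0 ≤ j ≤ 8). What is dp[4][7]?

4

   ''  a  a  b  a  c  b  b  c
''  0  1  2  3  4  5  6  7  8
 b  1  1  2  2  3  4  5  6  7
 a  2  1  1  2  2  3  4  5  6
 a  3  2  1  2  2  3  4  5  6
 c  4  3  2  2  3  2  3  4  5
 c  5  4  3  3  3  3  3  4  4
 c  6  5  4  4  4  3  4  4  4
 c  7  6  5  5  5  4  4  5  4
 a  8  7  6  6  5  5  5  5  5
 b  9  8  7  6  6  6  5  5  6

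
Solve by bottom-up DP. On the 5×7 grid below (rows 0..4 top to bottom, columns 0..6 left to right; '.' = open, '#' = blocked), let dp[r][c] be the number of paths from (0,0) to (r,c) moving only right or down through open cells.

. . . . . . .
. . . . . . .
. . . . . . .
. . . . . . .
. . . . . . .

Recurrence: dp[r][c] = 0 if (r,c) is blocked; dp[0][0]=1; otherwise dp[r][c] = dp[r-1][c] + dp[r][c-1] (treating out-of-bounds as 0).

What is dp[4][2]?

r\c   0   1   2   3   4   5   6
  0   1   1   1   1   1   1   1
  1   1   2   3   4   5   6   7
  2   1   3   6  10  15  21  28
  3   1   4  10  20  35  56  84
  4   1   5  15  35  70 126 210

15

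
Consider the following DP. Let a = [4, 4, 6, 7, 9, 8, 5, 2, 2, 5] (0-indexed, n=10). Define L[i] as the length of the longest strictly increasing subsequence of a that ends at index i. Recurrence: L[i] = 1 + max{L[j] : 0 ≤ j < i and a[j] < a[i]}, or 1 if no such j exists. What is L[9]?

   i    0    1    2    3    4    5    6    7    8    9
a[i]    4    4    6    7    9    8    5    2    2    5
L[i]    1    1    2    3    4    4    2    1    1    2

2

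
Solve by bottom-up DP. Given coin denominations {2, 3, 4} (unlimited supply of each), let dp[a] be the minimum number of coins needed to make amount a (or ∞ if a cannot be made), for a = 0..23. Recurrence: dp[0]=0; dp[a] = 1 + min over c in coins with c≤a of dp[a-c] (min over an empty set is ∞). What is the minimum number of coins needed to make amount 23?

 a  0  1  2  3  4  5  6  7  8  9 10 11 12 13 14 15 16 17 18 19 20 21 22 23
dp  0  -  1  1  1  2  2  2  2  3  3  3  3  4  4  4  4  5  5  5  5  6  6  6
(- denotes ∞ / unreachable)

6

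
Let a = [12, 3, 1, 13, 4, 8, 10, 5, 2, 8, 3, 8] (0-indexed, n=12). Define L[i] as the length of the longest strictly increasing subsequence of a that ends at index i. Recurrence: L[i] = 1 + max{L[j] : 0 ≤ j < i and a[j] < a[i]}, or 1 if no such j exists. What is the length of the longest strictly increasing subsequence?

   i    0    1    2    3    4    5    6    7    8    9   10   11
a[i]   12    3    1   13    4    8   10    5    2    8    3    8
L[i]    1    1    1    2    2    3    4    3    2    4    3    4

4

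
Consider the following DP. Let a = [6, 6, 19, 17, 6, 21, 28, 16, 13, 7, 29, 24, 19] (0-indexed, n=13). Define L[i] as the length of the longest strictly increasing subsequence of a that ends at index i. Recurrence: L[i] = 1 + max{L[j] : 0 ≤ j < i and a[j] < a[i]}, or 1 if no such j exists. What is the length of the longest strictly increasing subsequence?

   i    0    1    2    3    4    5    6    7    8    9   10   11   12
a[i]    6    6   19   17    6   21   28   16   13    7   29   24   19
L[i]    1    1    2    2    1    3    4    2    2    2    5    4    3

5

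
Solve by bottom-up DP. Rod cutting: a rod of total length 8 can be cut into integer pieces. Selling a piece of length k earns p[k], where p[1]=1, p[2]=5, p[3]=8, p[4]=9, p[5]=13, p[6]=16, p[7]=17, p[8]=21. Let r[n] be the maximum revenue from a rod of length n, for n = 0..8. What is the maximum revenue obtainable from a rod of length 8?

   n    0    1    2    3    4    5    6    7    8
r[n]    0    1    5    8   10   13   16   18   21

21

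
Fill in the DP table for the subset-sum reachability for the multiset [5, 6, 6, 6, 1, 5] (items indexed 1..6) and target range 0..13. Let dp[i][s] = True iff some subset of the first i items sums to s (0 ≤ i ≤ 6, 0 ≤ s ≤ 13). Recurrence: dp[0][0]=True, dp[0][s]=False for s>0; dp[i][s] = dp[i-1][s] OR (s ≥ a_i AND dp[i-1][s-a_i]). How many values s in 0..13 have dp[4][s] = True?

i\s   0   1   2   3   4   5   6   7   8   9  10  11  12  13
  0   T   F   F   F   F   F   F   F   F   F   F   F   F   F
  1   T   F   F   F   F   T   F   F   F   F   F   F   F   F
  2   T   F   F   F   F   T   T   F   F   F   F   T   F   F
  3   T   F   F   F   F   T   T   F   F   F   F   T   T   F
  4   T   F   F   F   F   T   T   F   F   F   F   T   T   F
  5   T   T   F   F   F   T   T   T   F   F   F   T   T   T
  6   T   T   F   F   F   T   T   T   F   F   T   T   T   T

5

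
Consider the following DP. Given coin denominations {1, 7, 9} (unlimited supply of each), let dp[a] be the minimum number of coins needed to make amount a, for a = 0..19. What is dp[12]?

4

 a  0  1  2  3  4  5  6  7  8  9 10 11 12 13 14 15 16 17 18 19
dp  0  1  2  3  4  5  6  1  2  1  2  3  4  5  2  3  2  3  2  3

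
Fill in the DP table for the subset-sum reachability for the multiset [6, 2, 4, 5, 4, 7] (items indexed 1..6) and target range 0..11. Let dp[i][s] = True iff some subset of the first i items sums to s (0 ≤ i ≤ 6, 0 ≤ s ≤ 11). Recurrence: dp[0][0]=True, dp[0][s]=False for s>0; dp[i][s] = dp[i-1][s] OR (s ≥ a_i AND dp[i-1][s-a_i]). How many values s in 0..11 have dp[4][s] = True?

i\s   0   1   2   3   4   5   6   7   8   9  10  11
  0   T   F   F   F   F   F   F   F   F   F   F   F
  1   T   F   F   F   F   F   T   F   F   F   F   F
  2   T   F   T   F   F   F   T   F   T   F   F   F
  3   T   F   T   F   T   F   T   F   T   F   T   F
  4   T   F   T   F   T   T   T   T   T   T   T   T
  5   T   F   T   F   T   T   T   T   T   T   T   T
  6   T   F   T   F   T   T   T   T   T   T   T   T

10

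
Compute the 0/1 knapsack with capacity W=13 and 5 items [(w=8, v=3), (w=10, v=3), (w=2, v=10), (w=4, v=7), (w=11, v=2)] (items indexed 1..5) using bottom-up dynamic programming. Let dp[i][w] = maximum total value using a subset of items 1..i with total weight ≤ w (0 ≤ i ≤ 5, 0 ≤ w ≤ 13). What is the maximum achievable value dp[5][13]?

i\w   0   1   2   3   4   5   6   7   8   9  10  11  12  13
  0   0   0   0   0   0   0   0   0   0   0   0   0   0   0
  1   0   0   0   0   0   0   0   0   3   3   3   3   3   3
  2   0   0   0   0   0   0   0   0   3   3   3   3   3   3
  3   0   0  10  10  10  10  10  10  10  10  13  13  13  13
  4   0   0  10  10  10  10  17  17  17  17  17  17  17  17
  5   0   0  10  10  10  10  17  17  17  17  17  17  17  17

17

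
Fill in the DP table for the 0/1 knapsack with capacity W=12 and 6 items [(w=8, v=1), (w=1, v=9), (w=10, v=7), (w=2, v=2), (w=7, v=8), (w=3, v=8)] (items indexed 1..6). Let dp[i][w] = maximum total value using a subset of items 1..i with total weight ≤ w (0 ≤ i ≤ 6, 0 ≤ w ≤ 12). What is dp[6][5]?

17

i\w   0   1   2   3   4   5   6   7   8   9  10  11  12
  0   0   0   0   0   0   0   0   0   0   0   0   0   0
  1   0   0   0   0   0   0   0   0   1   1   1   1   1
  2   0   9   9   9   9   9   9   9   9  10  10  10  10
  3   0   9   9   9   9   9   9   9   9  10  10  16  16
  4   0   9   9  11  11  11  11  11  11  11  11  16  16
  5   0   9   9  11  11  11  11  11  17  17  19  19  19
  6   0   9   9  11  17  17  19  19  19  19  19  25  25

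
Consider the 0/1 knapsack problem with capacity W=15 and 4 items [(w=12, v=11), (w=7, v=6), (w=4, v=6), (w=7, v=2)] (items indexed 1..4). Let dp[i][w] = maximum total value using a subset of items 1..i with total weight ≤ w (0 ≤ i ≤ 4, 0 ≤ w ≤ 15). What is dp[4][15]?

12

i\w   0   1   2   3   4   5   6   7   8   9  10  11  12  13  14  15
  0   0   0   0   0   0   0   0   0   0   0   0   0   0   0   0   0
  1   0   0   0   0   0   0   0   0   0   0   0   0  11  11  11  11
  2   0   0   0   0   0   0   0   6   6   6   6   6  11  11  11  11
  3   0   0   0   0   6   6   6   6   6   6   6  12  12  12  12  12
  4   0   0   0   0   6   6   6   6   6   6   6  12  12  12  12  12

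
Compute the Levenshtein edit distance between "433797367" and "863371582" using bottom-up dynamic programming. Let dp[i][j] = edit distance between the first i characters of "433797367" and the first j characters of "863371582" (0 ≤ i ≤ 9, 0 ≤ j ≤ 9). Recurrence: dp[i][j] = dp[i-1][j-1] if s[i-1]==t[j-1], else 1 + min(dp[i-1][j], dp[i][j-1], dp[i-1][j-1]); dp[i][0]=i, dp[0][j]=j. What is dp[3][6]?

4

   ''  8  6  3  3  7  1  5  8  2
''  0  1  2  3  4  5  6  7  8  9
 4  1  1  2  3  4  5  6  7  8  9
 3  2  2  2  2  3  4  5  6  7  8
 3  3  3  3  2  2  3  4  5  6  7
 7  4  4  4  3  3  2  3  4  5  6
 9  5  5  5  4  4  3  3  4  5  6
 7  6  6  6  5  5  4  4  4  5  6
 3  7  7  7  6  5  5  5  5  5  6
 6  8  8  7  7  6  6  6  6  6  6
 7  9  9  8  8  7  6  7  7  7  7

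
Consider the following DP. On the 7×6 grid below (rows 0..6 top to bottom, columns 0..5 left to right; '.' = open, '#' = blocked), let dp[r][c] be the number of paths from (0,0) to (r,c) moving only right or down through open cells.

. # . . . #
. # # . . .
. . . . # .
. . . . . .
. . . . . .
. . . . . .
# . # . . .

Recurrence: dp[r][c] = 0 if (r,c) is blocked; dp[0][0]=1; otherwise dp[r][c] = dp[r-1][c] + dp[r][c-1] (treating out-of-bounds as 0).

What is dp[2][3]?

1

r\c   0   1   2   3   4   5
  0   1   0   0   0   0   0
  1   1   0   0   0   0   0
  2   1   1   1   1   0   0
  3   1   2   3   4   4   4
  4   1   3   6  10  14  18
  5   1   4  10  20  34  52
  6   0   4   0  20  54 106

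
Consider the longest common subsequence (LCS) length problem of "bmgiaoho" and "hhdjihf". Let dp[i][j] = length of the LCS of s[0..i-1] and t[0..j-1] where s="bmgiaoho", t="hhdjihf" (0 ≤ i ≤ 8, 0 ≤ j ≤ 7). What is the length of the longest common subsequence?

   ''  h  h  d  j  i  h  f
''  0  0  0  0  0  0  0  0
 b  0  0  0  0  0  0  0  0
 m  0  0  0  0  0  0  0  0
 g  0  0  0  0  0  0  0  0
 i  0  0  0  0  0  1  1  1
 a  0  0  0  0  0  1  1  1
 o  0  0  0  0  0  1  1  1
 h  0  1  1  1  1  1  2  2
 o  0  1  1  1  1  1  2  2

2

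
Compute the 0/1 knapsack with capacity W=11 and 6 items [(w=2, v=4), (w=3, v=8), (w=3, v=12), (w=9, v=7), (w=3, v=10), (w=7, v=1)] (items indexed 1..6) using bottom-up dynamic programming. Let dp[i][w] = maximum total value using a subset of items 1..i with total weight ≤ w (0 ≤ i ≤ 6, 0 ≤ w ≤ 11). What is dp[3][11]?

24

i\w   0   1   2   3   4   5   6   7   8   9  10  11
  0   0   0   0   0   0   0   0   0   0   0   0   0
  1   0   0   4   4   4   4   4   4   4   4   4   4
  2   0   0   4   8   8  12  12  12  12  12  12  12
  3   0   0   4  12  12  16  20  20  24  24  24  24
  4   0   0   4  12  12  16  20  20  24  24  24  24
  5   0   0   4  12  12  16  22  22  26  30  30  34
  6   0   0   4  12  12  16  22  22  26  30  30  34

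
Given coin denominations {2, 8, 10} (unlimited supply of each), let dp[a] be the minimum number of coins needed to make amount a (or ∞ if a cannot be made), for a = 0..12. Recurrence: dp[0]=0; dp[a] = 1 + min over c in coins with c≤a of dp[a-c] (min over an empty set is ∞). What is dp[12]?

 a  0  1  2  3  4  5  6  7  8  9 10 11 12
dp  0  -  1  -  2  -  3  -  1  -  1  -  2
(- denotes ∞ / unreachable)

2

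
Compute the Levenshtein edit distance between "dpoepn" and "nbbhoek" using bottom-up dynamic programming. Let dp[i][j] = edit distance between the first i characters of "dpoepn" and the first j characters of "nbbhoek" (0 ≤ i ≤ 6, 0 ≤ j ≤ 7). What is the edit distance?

6

   ''  n  b  b  h  o  e  k
''  0  1  2  3  4  5  6  7
 d  1  1  2  3  4  5  6  7
 p  2  2  2  3  4  5  6  7
 o  3  3  3  3  4  4  5  6
 e  4  4  4  4  4  5  4  5
 p  5  5  5  5  5  5  5  5
 n  6  5  6  6  6  6  6  6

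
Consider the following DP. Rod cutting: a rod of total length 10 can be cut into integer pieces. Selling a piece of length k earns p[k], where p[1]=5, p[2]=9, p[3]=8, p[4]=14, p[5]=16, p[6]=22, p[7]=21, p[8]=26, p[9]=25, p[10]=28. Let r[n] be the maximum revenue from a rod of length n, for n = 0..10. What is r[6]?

   n    0    1    2    3    4    5    6    7    8    9   10
r[n]    0    5   10   15   20   25   30   35   40   45   50

30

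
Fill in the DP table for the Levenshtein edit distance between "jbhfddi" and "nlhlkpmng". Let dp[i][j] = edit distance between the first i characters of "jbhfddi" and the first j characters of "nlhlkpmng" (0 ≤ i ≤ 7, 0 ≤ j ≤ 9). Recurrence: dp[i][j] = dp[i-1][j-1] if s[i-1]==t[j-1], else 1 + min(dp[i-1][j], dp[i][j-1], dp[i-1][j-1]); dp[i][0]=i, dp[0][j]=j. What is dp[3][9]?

   ''  n  l  h  l  k  p  m  n  g
''  0  1  2  3  4  5  6  7  8  9
 j  1  1  2  3  4  5  6  7  8  9
 b  2  2  2  3  4  5  6  7  8  9
 h  3  3  3  2  3  4  5  6  7  8
 f  4  4  4  3  3  4  5  6  7  8
 d  5  5  5  4  4  4  5  6  7  8
 d  6  6  6  5  5  5  5  6  7  8
 i  7  7  7  6  6  6  6  6  7  8

8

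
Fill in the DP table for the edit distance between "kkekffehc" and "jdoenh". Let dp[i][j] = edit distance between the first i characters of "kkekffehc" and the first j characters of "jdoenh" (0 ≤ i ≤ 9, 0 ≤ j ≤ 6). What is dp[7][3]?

7

   ''  j  d  o  e  n  h
''  0  1  2  3  4  5  6
 k  1  1  2  3  4  5  6
 k  2  2  2  3  4  5  6
 e  3  3  3  3  3  4  5
 k  4  4  4  4  4  4  5
 f  5  5  5  5  5  5  5
 f  6  6  6  6  6  6  6
 e  7  7  7  7  6  7  7
 h  8  8  8  8  7  7  7
 c  9  9  9  9  8  8  8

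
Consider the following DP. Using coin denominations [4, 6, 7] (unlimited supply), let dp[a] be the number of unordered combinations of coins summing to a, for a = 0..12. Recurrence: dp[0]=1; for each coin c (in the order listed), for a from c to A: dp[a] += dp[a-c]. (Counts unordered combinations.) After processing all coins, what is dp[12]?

2

after  coin     0     1     2     3     4     5     6     7     8     9    10    11    12
          4     1     0     0     0     1     0     0     0     1     0     0     0     1
          6     1     0     0     0     1     0     1     0     1     0     1     0     2
          7     1     0     0     0     1     0     1     1     1     0     1     1     2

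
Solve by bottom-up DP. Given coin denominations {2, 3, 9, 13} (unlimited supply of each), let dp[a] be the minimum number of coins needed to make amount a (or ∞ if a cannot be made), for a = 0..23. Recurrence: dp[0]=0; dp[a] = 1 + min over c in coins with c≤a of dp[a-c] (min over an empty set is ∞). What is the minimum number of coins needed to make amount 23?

4

 a  0  1  2  3  4  5  6  7  8  9 10 11 12 13 14 15 16 17 18 19 20 21 22 23
dp  0  -  1  1  2  2  2  3  3  1  4  2  2  1  3  2  2  3  2  3  3  3  2  4
(- denotes ∞ / unreachable)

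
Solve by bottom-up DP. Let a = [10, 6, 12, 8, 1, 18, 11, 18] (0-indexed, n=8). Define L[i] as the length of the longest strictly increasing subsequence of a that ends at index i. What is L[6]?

   i    0    1    2    3    4    5    6    7
a[i]   10    6   12    8    1   18   11   18
L[i]    1    1    2    2    1    3    3    4

3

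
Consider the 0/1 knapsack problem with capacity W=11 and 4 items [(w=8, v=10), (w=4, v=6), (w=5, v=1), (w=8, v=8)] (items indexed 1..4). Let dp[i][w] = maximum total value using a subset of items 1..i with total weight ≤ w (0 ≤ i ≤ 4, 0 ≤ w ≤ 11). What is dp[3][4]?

6

i\w   0   1   2   3   4   5   6   7   8   9  10  11
  0   0   0   0   0   0   0   0   0   0   0   0   0
  1   0   0   0   0   0   0   0   0  10  10  10  10
  2   0   0   0   0   6   6   6   6  10  10  10  10
  3   0   0   0   0   6   6   6   6  10  10  10  10
  4   0   0   0   0   6   6   6   6  10  10  10  10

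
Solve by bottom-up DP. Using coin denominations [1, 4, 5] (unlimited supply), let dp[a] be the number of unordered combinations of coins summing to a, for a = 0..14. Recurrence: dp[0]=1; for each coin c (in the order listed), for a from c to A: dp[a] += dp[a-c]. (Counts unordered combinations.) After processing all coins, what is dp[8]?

after  coin     0     1     2     3     4     5     6     7     8     9    10    11    12    13    14
          1     1     1     1     1     1     1     1     1     1     1     1     1     1     1     1
          4     1     1     1     1     2     2     2     2     3     3     3     3     4     4     4
          5     1     1     1     1     2     3     3     3     4     5     6     6     7     8     9

4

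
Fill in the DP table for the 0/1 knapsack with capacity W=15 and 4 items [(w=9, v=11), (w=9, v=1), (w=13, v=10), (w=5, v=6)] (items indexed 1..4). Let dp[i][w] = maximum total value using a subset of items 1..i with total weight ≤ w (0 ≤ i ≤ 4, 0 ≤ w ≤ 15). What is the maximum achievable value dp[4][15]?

i\w   0   1   2   3   4   5   6   7   8   9  10  11  12  13  14  15
  0   0   0   0   0   0   0   0   0   0   0   0   0   0   0   0   0
  1   0   0   0   0   0   0   0   0   0  11  11  11  11  11  11  11
  2   0   0   0   0   0   0   0   0   0  11  11  11  11  11  11  11
  3   0   0   0   0   0   0   0   0   0  11  11  11  11  11  11  11
  4   0   0   0   0   0   6   6   6   6  11  11  11  11  11  17  17

17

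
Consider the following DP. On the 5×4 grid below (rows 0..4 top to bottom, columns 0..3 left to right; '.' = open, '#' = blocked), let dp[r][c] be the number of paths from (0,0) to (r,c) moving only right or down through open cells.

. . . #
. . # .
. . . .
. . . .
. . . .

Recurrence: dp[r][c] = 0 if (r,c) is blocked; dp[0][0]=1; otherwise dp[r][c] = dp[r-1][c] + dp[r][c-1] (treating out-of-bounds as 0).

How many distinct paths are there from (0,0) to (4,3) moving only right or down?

r\c   0   1   2   3
  0   1   1   1   0
  1   1   2   0   0
  2   1   3   3   3
  3   1   4   7  10
  4   1   5  12  22

22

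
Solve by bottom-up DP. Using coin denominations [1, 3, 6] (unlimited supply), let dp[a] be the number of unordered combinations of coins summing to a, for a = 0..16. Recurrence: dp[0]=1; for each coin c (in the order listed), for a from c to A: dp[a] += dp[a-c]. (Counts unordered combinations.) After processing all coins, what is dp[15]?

after  coin     0     1     2     3     4     5     6     7     8     9    10    11    12    13    14    15    16
          1     1     1     1     1     1     1     1     1     1     1     1     1     1     1     1     1     1
          3     1     1     1     2     2     2     3     3     3     4     4     4     5     5     5     6     6
          6     1     1     1     2     2     2     4     4     4     6     6     6     9     9     9    12    12

12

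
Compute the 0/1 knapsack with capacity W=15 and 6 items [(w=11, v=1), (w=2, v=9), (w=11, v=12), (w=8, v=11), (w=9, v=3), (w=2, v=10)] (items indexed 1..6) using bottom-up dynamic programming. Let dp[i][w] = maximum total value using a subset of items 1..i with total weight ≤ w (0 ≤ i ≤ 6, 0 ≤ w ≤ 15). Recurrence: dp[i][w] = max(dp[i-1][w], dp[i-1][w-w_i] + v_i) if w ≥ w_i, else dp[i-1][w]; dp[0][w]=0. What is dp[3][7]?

i\w   0   1   2   3   4   5   6   7   8   9  10  11  12  13  14  15
  0   0   0   0   0   0   0   0   0   0   0   0   0   0   0   0   0
  1   0   0   0   0   0   0   0   0   0   0   0   1   1   1   1   1
  2   0   0   9   9   9   9   9   9   9   9   9   9   9  10  10  10
  3   0   0   9   9   9   9   9   9   9   9   9  12  12  21  21  21
  4   0   0   9   9   9   9   9   9  11  11  20  20  20  21  21  21
  5   0   0   9   9   9   9   9   9  11  11  20  20  20  21  21  21
  6   0   0  10  10  19  19  19  19  19  19  21  21  30  30  30  31

9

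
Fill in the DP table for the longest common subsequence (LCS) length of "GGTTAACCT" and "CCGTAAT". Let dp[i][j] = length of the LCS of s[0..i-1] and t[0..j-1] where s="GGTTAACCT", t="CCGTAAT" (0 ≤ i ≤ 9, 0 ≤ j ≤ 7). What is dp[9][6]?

   ''  C  C  G  T  A  A  T
''  0  0  0  0  0  0  0  0
 G  0  0  0  1  1  1  1  1
 G  0  0  0  1  1  1  1  1
 T  0  0  0  1  2  2  2  2
 T  0  0  0  1  2  2  2  3
 A  0  0  0  1  2  3  3  3
 A  0  0  0  1  2  3  4  4
 C  0  1  1  1  2  3  4  4
 C  0  1  2  2  2  3  4  4
 T  0  1  2  2  3  3  4  5

4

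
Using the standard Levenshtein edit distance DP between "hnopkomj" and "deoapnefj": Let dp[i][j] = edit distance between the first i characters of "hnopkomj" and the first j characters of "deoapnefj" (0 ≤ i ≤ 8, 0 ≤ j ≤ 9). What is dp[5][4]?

   ''  d  e  o  a  p  n  e  f  j
''  0  1  2  3  4  5  6  7  8  9
 h  1  1  2  3  4  5  6  7  8  9
 n  2  2  2  3  4  5  5  6  7  8
 o  3  3  3  2  3  4  5  6  7  8
 p  4  4  4  3  3  3  4  5  6  7
 k  5  5  5  4  4  4  4  5  6  7
 o  6  6  6  5  5  5  5  5  6  7
 m  7  7  7  6  6  6  6  6  6  7
 j  8  8  8  7  7  7  7  7  7  6

4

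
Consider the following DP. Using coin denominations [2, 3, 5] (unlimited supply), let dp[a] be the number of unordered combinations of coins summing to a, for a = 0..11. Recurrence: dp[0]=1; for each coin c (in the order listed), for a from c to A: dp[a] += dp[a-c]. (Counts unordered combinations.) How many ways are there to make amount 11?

after  coin     0     1     2     3     4     5     6     7     8     9    10    11
          2     1     0     1     0     1     0     1     0     1     0     1     0
          3     1     0     1     1     1     1     2     1     2     2     2     2
          5     1     0     1     1     1     2     2     2     3     3     4     4

4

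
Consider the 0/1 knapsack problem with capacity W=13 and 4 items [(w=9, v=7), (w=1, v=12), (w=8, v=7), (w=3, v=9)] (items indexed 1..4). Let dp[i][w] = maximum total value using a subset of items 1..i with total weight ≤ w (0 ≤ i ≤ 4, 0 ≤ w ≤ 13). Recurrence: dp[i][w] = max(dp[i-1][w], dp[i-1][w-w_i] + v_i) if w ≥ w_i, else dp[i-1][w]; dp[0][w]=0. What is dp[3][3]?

i\w   0   1   2   3   4   5   6   7   8   9  10  11  12  13
  0   0   0   0   0   0   0   0   0   0   0   0   0   0   0
  1   0   0   0   0   0   0   0   0   0   7   7   7   7   7
  2   0  12  12  12  12  12  12  12  12  12  19  19  19  19
  3   0  12  12  12  12  12  12  12  12  19  19  19  19  19
  4   0  12  12  12  21  21  21  21  21  21  21  21  28  28

12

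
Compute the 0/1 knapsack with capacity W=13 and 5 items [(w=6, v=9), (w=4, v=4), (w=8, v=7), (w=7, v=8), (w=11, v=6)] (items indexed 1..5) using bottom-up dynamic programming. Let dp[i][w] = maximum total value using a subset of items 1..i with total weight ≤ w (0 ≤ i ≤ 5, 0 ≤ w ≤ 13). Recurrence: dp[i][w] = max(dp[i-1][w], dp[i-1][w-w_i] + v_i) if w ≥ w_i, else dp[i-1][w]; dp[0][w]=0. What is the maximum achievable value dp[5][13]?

17

i\w   0   1   2   3   4   5   6   7   8   9  10  11  12  13
  0   0   0   0   0   0   0   0   0   0   0   0   0   0   0
  1   0   0   0   0   0   0   9   9   9   9   9   9   9   9
  2   0   0   0   0   4   4   9   9   9   9  13  13  13  13
  3   0   0   0   0   4   4   9   9   9   9  13  13  13  13
  4   0   0   0   0   4   4   9   9   9   9  13  13  13  17
  5   0   0   0   0   4   4   9   9   9   9  13  13  13  17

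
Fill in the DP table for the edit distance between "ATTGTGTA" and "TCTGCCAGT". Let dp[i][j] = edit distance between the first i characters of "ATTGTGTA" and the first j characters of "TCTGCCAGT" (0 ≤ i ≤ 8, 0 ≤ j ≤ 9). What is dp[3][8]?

7

   ''  T  C  T  G  C  C  A  G  T
''  0  1  2  3  4  5  6  7  8  9
 A  1  1  2  3  4  5  6  6  7  8
 T  2  1  2  2  3  4  5  6  7  7
 T  3  2  2  2  3  4  5  6  7  7
 G  4  3  3  3  2  3  4  5  6  7
 T  5  4  4  3  3  3  4  5  6  6
 G  6  5  5  4  3  4  4  5  5  6
 T  7  6  6  5  4  4  5  5  6  5
 A  8  7  7  6  5  5  5  5  6  6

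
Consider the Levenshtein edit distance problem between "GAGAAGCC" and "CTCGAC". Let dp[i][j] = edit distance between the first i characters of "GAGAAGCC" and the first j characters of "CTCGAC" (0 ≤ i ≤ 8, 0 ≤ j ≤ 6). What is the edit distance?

   ''  C  T  C  G  A  C
''  0  1  2  3  4  5  6
 G  1  1  2  3  3  4  5
 A  2  2  2  3  4  3  4
 G  3  3  3  3  3  4  4
 A  4  4  4  4  4  3  4
 A  5  5  5  5  5  4  4
 G  6  6  6  6  5  5  5
 C  7  6  7  6  6  6  5
 C  8  7  7  7  7  7  6

6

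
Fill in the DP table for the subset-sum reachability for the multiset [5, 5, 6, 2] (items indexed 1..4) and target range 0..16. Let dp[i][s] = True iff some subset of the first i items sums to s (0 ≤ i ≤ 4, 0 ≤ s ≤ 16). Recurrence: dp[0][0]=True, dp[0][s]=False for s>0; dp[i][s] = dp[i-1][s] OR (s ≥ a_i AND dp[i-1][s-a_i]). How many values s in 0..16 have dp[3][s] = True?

i\s   0   1   2   3   4   5   6   7   8   9  10  11  12  13  14  15  16
  0   T   F   F   F   F   F   F   F   F   F   F   F   F   F   F   F   F
  1   T   F   F   F   F   T   F   F   F   F   F   F   F   F   F   F   F
  2   T   F   F   F   F   T   F   F   F   F   T   F   F   F   F   F   F
  3   T   F   F   F   F   T   T   F   F   F   T   T   F   F   F   F   T
  4   T   F   T   F   F   T   T   T   T   F   T   T   T   T   F   F   T

6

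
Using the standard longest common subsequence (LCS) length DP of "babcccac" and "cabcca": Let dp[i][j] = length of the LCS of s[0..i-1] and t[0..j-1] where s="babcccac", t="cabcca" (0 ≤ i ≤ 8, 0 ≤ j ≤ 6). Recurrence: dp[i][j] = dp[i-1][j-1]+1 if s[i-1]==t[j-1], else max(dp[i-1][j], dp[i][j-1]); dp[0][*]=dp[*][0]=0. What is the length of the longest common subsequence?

5

   ''  c  a  b  c  c  a
''  0  0  0  0  0  0  0
 b  0  0  0  1  1  1  1
 a  0  0  1  1  1  1  2
 b  0  0  1  2  2  2  2
 c  0  1  1  2  3  3  3
 c  0  1  1  2  3  4  4
 c  0  1  1  2  3  4  4
 a  0  1  2  2  3  4  5
 c  0  1  2  2  3  4  5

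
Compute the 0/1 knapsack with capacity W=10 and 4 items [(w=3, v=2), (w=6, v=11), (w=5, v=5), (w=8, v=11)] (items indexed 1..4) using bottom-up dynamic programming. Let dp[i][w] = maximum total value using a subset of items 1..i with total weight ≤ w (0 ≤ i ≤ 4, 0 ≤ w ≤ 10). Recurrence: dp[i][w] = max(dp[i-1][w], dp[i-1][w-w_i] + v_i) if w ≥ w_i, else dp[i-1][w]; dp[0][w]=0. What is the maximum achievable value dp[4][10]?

i\w   0   1   2   3   4   5   6   7   8   9  10
  0   0   0   0   0   0   0   0   0   0   0   0
  1   0   0   0   2   2   2   2   2   2   2   2
  2   0   0   0   2   2   2  11  11  11  13  13
  3   0   0   0   2   2   5  11  11  11  13  13
  4   0   0   0   2   2   5  11  11  11  13  13

13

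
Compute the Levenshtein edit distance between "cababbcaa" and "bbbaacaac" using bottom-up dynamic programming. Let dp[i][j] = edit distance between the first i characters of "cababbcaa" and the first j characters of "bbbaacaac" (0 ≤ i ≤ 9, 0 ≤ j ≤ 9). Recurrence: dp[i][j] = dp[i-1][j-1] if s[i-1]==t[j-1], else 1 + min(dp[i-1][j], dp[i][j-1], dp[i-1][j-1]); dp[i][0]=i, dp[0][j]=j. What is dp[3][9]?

   ''  b  b  b  a  a  c  a  a  c
''  0  1  2  3  4  5  6  7  8  9
 c  1  1  2  3  4  5  5  6  7  8
 a  2  2  2  3  3  4  5  5  6  7
 b  3  2  2  2  3  4  5  6  6  7
 a  4  3  3  3  2  3  4  5  6  7
 b  5  4  3  3  3  3  4  5  6  7
 b  6  5  4  3  4  4  4  5  6  7
 c  7  6  5  4  4  5  4  5  6  6
 a  8  7  6  5  4  4  5  4  5  6
 a  9  8  7  6  5  4  5  5  4  5

7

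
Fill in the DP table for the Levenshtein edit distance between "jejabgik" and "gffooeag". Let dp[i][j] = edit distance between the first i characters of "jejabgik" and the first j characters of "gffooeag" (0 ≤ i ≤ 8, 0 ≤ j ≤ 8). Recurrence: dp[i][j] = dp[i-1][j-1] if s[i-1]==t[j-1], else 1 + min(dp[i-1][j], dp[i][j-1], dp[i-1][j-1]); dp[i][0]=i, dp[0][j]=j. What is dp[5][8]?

7

   ''  g  f  f  o  o  e  a  g
''  0  1  2  3  4  5  6  7  8
 j  1  1  2  3  4  5  6  7  8
 e  2  2  2  3  4  5  5  6  7
 j  3  3  3  3  4  5  6  6  7
 a  4  4  4  4  4  5  6  6  7
 b  5  5  5  5  5  5  6  7  7
 g  6  5  6  6  6  6  6  7  7
 i  7  6  6  7  7  7  7  7  8
 k  8  7  7  7  8  8  8  8  8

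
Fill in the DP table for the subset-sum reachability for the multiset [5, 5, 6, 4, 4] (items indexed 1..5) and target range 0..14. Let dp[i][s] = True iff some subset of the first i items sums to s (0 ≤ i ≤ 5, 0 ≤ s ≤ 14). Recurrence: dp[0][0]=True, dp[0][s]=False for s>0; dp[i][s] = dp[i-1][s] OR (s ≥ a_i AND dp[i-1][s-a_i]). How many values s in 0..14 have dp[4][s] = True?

i\s   0   1   2   3   4   5   6   7   8   9  10  11  12  13  14
  0   T   F   F   F   F   F   F   F   F   F   F   F   F   F   F
  1   T   F   F   F   F   T   F   F   F   F   F   F   F   F   F
  2   T   F   F   F   F   T   F   F   F   F   T   F   F   F   F
  3   T   F   F   F   F   T   T   F   F   F   T   T   F   F   F
  4   T   F   F   F   T   T   T   F   F   T   T   T   F   F   T
  5   T   F   F   F   T   T   T   F   T   T   T   T   F   T   T

8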